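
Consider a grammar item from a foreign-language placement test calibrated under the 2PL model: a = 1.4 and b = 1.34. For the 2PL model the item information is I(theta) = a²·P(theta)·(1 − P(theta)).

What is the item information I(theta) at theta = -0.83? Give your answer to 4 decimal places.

P = 1/(1+e^{3.0380}) = 0.0457
P(1−P) = 0.0457 × 0.9543 = 0.0436
I = a² × P(1−P) = 1.4² × 0.0436 = 0.08555

0.0855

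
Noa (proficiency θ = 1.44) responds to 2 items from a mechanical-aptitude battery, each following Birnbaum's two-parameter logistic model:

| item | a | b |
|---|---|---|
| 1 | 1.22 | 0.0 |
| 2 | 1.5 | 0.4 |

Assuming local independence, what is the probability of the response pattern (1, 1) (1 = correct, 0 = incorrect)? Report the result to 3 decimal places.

0.705

P(θ) = 1 / (1 + exp(−a(θ − b)))
P_1 = 1/(1+e^{-1.7568}) = 0.8528
P_2 = 1/(1+e^{-1.5600}) = 0.8264
L = P_1 × P_2 = 0.8528 × 0.8264 = 0.70472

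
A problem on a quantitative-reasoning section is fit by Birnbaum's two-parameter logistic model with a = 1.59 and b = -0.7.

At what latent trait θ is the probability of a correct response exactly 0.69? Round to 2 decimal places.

-0.20

P(θ) = 1 / (1 + exp(−a(θ − b)))
logit = ln(0.6900/0.3100) = 0.8001
θ = b + logit/(a) = -0.7 + 0.8001/1.5900 = -0.1968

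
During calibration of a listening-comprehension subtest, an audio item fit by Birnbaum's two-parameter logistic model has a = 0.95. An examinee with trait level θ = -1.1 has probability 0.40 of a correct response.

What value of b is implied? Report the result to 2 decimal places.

P(θ) = 1 / (1 + exp(−a(θ − b)))
logit(0.40) = ln(0.40/0.60) = -0.4055
b = θ − logit/(a) = -1.1 − (-0.4055)/0.9500 = -0.6732

-0.67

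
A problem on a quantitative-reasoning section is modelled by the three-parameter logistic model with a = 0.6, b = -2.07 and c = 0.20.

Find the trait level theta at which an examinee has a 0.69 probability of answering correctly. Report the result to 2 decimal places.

-1.31

P(theta) = c + (1 − c) · 1 / (1 + exp(−a(theta − b)))
Remove guessing floor: (0.69 − 0.20)/(1 − 0.20) = 0.6125
logit = ln(0.6125/0.3875) = 0.4578
theta = b + logit/(a) = -2.07 + 0.4578/0.6000 = -1.3069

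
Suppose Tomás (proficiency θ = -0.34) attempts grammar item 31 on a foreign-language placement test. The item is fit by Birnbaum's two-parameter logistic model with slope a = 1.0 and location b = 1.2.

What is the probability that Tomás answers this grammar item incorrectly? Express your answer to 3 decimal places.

P(θ) = 1 / (1 + exp(−a(θ − b)))
Exponent: 1.0 × (-0.34 − 1.2) = -1.5400
1/(1 + e^{1.5400}) = 0.1765
P(incorrect) = 1 − 0.1765 = 0.8235

0.823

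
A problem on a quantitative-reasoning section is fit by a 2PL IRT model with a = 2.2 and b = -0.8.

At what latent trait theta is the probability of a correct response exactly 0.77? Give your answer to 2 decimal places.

-0.25

P(theta) = 1 / (1 + exp(−a(theta − b)))
logit = ln(0.7700/0.2300) = 1.2083
theta = b + logit/(a) = -0.8 + 1.2083/2.2000 = -0.2508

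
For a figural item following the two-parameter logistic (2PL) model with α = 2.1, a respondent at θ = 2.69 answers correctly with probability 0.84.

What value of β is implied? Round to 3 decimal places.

P(θ) = 1 / (1 + exp(−α(θ − β)))
logit(0.84) = ln(0.84/0.16) = 1.6582
β = θ − logit/(α) = 2.69 − 1.6582/2.1000 = 1.9004

1.900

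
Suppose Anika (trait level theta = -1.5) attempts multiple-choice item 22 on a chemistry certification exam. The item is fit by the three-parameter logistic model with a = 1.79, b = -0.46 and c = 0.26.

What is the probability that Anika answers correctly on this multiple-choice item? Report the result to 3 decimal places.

0.360

P(theta) = c + (1 − c) · 1 / (1 + exp(−a(theta − b)))
Exponent: 1.79 × (-1.5 − (-0.46)) = -1.8616
1/(1 + e^{1.8616}) = 0.1345
P = 0.26 + 0.74 × 0.1345 = 0.3595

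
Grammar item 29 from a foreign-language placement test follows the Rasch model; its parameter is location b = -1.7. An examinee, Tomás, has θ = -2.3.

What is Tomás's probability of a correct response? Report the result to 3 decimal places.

0.354

P(θ) = 1 / (1 + exp(−(θ − b)))
Exponent: (-2.3 − (-1.7)) = -0.6000
1/(1 + e^{0.6000}) = 0.3543
P = 0.3543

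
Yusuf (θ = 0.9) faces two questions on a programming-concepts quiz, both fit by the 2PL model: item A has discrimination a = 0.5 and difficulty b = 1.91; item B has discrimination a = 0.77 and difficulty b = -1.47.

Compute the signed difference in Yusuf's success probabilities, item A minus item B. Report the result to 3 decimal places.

P(θ) = 1 / (1 + exp(−a(θ − b)))
P_A = 0.3764
P_B = 0.8612
P_A − P_B = -0.4848

-0.485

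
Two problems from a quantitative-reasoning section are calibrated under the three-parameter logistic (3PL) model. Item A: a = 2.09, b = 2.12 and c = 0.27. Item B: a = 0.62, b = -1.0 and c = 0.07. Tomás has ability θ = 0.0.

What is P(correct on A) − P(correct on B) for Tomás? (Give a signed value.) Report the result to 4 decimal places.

P(θ) = c + (1 − c) · 1 / (1 + exp(−a(θ − b)))
P_A = 0.2786
P_B = 0.6747
P_A − P_B = -0.3961

-0.3961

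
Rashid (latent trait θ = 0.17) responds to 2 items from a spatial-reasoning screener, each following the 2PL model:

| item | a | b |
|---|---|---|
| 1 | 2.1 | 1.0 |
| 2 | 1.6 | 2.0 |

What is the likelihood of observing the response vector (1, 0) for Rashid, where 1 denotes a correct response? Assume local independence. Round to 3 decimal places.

0.141

P(θ) = 1 / (1 + exp(−a(θ − b)))
P_1 = 1/(1+e^{1.7430}) = 0.1489
P_2 = 1/(1+e^{2.9280}) = 0.0508
L = P_1 × (1−P_2) = 0.1489 × 0.9492 = 0.14137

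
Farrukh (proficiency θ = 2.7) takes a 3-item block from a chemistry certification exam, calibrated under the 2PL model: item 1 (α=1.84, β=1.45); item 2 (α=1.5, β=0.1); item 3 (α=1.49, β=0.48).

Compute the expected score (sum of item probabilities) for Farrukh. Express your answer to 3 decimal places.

P(θ) = 1 / (1 + exp(−α(θ − β)))
P_1 = 1/(1+e^{-2.3000}) = 0.9089
P_2 = 1/(1+e^{-3.9000}) = 0.9802
P_3 = 1/(1+e^{-3.3078}) = 0.9647
E[score] = 0.9089 + 0.9802 + 0.9647 = 2.8537

2.854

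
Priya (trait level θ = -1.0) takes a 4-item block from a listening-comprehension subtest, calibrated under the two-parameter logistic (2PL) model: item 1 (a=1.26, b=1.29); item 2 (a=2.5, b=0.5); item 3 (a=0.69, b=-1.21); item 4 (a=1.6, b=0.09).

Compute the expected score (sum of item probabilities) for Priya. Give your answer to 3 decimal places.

0.761

P(θ) = 1 / (1 + exp(−a(θ − b)))
P_1 = 1/(1+e^{2.8854}) = 0.0529
P_2 = 1/(1+e^{3.7500}) = 0.0230
P_3 = 1/(1+e^{-0.1449}) = 0.5362
P_4 = 1/(1+e^{1.7440}) = 0.1488
E[score] = 0.0529 + 0.0230 + 0.5362 + 0.1488 = 0.7608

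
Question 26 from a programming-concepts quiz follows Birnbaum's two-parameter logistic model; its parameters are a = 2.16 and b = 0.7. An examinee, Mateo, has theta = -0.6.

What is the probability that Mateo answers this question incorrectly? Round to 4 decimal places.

P(theta) = 1 / (1 + exp(−a(theta − b)))
Exponent: 2.16 × (-0.6 − 0.7) = -2.8080
1/(1 + e^{2.8080}) = 0.0569
P(incorrect) = 1 − 0.0569 = 0.9431

0.9431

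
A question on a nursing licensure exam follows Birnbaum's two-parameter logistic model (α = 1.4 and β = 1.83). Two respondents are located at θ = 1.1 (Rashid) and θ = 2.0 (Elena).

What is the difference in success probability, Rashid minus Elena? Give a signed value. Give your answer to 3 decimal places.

-0.295

P(θ) = 1 / (1 + exp(−α(θ − β)))
P(Rashid) = 0.2646  [exponent -1.0220]
P(Elena) = 0.5592  [exponent 0.2380]
Difference = 0.2646 − 0.5592 = -0.2946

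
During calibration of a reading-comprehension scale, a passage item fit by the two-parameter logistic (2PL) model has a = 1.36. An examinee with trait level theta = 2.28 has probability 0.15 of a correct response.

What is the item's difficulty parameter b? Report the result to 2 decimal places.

P(theta) = 1 / (1 + exp(−a(theta − b)))
logit(0.15) = ln(0.15/0.85) = -1.7346
b = theta − logit/(a) = 2.28 − (-1.7346)/1.3600 = 3.5554

3.56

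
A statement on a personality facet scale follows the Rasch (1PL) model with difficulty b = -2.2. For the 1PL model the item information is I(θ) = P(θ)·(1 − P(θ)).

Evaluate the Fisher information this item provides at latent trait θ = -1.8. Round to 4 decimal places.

0.2403

P = 1/(1+e^{-0.4000}) = 0.5987
P(1−P) = 0.5987 × 0.4013 = 0.2403
I = P(1−P) = 0.24026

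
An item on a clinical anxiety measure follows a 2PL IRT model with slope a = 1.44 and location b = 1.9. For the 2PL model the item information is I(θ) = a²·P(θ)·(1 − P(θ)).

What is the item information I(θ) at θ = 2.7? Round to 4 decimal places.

0.3784

P = 1/(1+e^{-1.1520}) = 0.7599
P(1−P) = 0.7599 × 0.2401 = 0.1825
I = a² × P(1−P) = 1.44² × 0.1825 = 0.37836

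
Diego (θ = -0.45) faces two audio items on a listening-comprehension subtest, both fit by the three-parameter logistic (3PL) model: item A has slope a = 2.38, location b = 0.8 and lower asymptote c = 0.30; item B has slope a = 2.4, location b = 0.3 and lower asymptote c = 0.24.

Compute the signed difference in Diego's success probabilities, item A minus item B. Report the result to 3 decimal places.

-0.014

P(θ) = c + (1 − c) · 1 / (1 + exp(−a(θ − b)))
P_A = 0.3340
P_B = 0.3478
P_A − P_B = -0.0138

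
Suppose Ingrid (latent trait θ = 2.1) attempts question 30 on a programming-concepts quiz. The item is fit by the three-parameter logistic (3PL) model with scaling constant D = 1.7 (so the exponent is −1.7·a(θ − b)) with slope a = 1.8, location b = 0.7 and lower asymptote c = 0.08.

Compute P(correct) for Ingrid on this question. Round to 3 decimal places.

P(θ) = c + (1 − c) · 1 / (1 + exp(−D·a(θ − b)))
Exponent: 1.7 × 1.8 × (2.1 − 0.7) = 4.2840
1/(1 + e^{-4.2840}) = 0.9864
P = 0.08 + 0.92 × 0.9864 = 0.9875

0.987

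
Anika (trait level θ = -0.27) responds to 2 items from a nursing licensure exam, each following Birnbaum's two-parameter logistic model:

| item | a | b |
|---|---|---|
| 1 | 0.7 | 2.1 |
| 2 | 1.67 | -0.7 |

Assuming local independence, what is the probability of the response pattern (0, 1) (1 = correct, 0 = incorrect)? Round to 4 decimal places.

0.5647

P(θ) = 1 / (1 + exp(−a(θ − b)))
P_1 = 1/(1+e^{1.6590}) = 0.1599
P_2 = 1/(1+e^{-0.7181}) = 0.6722
L = (1−P_1) × P_2 = 0.8401 × 0.6722 = 0.56471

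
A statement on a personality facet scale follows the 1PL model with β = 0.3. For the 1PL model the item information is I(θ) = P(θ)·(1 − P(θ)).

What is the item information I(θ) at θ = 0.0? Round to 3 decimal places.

P = 1/(1+e^{0.3000}) = 0.4256
P(1−P) = 0.4256 × 0.5744 = 0.2445
I = P(1−P) = 0.24446

0.244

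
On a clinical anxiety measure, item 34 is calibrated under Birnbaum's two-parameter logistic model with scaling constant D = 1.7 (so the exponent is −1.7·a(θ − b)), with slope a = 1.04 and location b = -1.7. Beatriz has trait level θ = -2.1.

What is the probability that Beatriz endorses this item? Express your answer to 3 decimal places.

0.330

P(θ) = 1 / (1 + exp(−D·a(θ − b)))
Exponent: 1.7 × 1.04 × (-2.1 − (-1.7)) = -0.7072
1/(1 + e^{0.7072}) = 0.3302
P = 0.3302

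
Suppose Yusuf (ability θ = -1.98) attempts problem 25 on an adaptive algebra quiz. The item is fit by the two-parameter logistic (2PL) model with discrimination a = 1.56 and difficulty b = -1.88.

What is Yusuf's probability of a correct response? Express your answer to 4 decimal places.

0.4611

P(θ) = 1 / (1 + exp(−a(θ − b)))
Exponent: 1.56 × (-1.98 − (-1.88)) = -0.1560
1/(1 + e^{0.1560}) = 0.4611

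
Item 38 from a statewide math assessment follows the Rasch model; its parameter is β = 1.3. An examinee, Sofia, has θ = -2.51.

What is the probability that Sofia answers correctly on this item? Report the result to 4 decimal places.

0.0217

P(θ) = 1 / (1 + exp(−(θ − β)))
Exponent: (-2.51 − 1.3) = -3.8100
1/(1 + e^{3.8100}) = 0.0217
P = 0.0217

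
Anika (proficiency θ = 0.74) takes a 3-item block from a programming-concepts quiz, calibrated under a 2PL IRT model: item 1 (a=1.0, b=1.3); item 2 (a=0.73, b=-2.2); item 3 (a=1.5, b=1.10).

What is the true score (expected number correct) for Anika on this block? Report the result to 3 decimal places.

1.627

P(θ) = 1 / (1 + exp(−a(θ − b)))
P_1 = 1/(1+e^{0.5600}) = 0.3635
P_2 = 1/(1+e^{-2.1462}) = 0.8953
P_3 = 1/(1+e^{0.5400}) = 0.3682
E[score] = 0.3635 + 0.8953 + 0.3682 = 1.6270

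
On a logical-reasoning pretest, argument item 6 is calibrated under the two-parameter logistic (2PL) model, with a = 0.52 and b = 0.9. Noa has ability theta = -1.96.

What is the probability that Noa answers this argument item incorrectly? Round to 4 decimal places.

0.8157

P(theta) = 1 / (1 + exp(−a(theta − b)))
Exponent: 0.52 × (-1.96 − 0.9) = -1.4872
1/(1 + e^{1.4872}) = 0.1843
P(incorrect) = 1 − 0.1843 = 0.8157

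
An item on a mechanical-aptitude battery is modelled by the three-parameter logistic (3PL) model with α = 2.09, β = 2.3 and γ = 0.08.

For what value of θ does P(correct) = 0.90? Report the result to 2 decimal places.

P(θ) = γ + (1 − γ) · 1 / (1 + exp(−α(θ − β)))
Remove guessing floor: (0.90 − 0.08)/(1 − 0.08) = 0.8913
logit = ln(0.8913/0.1087) = 2.1041
θ = β + logit/(α) = 2.3 + 2.1041/2.0900 = 3.3068

3.31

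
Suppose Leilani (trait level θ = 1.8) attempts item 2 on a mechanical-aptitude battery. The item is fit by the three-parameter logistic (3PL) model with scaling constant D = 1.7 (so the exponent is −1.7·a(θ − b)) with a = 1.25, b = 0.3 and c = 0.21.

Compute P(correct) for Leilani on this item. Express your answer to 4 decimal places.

P(θ) = c + (1 − c) · 1 / (1 + exp(−D·a(θ − b)))
Exponent: 1.7 × 1.25 × (1.8 − 0.3) = 3.1875
1/(1 + e^{-3.1875}) = 0.9604
P = 0.21 + 0.79 × 0.9604 = 0.9687

0.9687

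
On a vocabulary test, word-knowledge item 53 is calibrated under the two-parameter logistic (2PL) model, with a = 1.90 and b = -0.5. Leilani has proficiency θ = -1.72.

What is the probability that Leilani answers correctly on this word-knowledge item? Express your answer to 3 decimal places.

0.090

P(θ) = 1 / (1 + exp(−a(θ − b)))
Exponent: 1.90 × (-1.72 − (-0.5)) = -2.3180
1/(1 + e^{2.3180}) = 0.0896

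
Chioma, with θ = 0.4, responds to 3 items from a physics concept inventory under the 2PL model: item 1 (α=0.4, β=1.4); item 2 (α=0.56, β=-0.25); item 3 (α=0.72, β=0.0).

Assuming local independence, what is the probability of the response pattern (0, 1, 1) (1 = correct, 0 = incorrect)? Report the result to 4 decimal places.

P(θ) = 1 / (1 + exp(−α(θ − β)))
P_1 = 1/(1+e^{0.4000}) = 0.4013
P_2 = 1/(1+e^{-0.3640}) = 0.5900
P_3 = 1/(1+e^{-0.2880}) = 0.5715
L = (1−P_1) × P_2 × P_3 = 0.5987 × 0.5900 × 0.5715 = 0.20187

0.2019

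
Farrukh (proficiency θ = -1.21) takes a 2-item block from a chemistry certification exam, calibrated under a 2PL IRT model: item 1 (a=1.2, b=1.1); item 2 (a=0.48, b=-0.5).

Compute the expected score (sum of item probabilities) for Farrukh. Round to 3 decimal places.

P(θ) = 1 / (1 + exp(−a(θ − b)))
P_1 = 1/(1+e^{2.7720}) = 0.0589
P_2 = 1/(1+e^{0.3408}) = 0.4156
E[score] = 0.0589 + 0.4156 = 0.4745

0.474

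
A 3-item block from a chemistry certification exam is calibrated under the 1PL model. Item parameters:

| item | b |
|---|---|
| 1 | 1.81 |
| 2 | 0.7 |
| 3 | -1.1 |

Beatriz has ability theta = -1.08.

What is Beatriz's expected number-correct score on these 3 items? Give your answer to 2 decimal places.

P(theta) = 1 / (1 + exp(−(theta − b)))
P_1 = 1/(1+e^{2.8900}) = 0.0527
P_2 = 1/(1+e^{1.7800}) = 0.1443
P_3 = 1/(1+e^{-0.0200}) = 0.5050
E[score] = 0.0527 + 0.1443 + 0.5050 = 0.7020

0.70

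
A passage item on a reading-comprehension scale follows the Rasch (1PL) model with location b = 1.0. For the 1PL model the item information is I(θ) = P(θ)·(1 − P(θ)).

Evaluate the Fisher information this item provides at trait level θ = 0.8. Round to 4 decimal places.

P = 1/(1+e^{0.2000}) = 0.4502
P(1−P) = 0.4502 × 0.5498 = 0.2475
I = P(1−P) = 0.24752

0.2475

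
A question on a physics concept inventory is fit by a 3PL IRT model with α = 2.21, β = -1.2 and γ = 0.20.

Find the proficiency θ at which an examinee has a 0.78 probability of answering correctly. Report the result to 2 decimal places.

P(θ) = γ + (1 − γ) · 1 / (1 + exp(−α(θ − β)))
Remove guessing floor: (0.78 − 0.20)/(1 − 0.20) = 0.7250
logit = ln(0.7250/0.2750) = 0.9694
θ = β + logit/(α) = -1.2 + 0.9694/2.2100 = -0.7614

-0.76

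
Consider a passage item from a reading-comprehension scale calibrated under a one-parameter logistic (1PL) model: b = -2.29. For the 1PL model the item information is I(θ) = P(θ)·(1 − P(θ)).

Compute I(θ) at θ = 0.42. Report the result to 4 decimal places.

P = 1/(1+e^{-2.7100}) = 0.9376
P(1−P) = 0.9376 × 0.0624 = 0.0585
I = P(1−P) = 0.05849

0.0585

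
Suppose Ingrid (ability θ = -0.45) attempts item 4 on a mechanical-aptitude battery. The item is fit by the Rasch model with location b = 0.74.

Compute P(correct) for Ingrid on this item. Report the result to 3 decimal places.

0.233

P(θ) = 1 / (1 + exp(−(θ − b)))
Exponent: (-0.45 − 0.74) = -1.1900
1/(1 + e^{1.1900}) = 0.2333
P = 0.2333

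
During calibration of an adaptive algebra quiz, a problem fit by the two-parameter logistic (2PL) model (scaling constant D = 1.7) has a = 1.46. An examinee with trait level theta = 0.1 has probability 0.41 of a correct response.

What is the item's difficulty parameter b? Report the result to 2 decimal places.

P(theta) = 1 / (1 + exp(−D·a(theta − b)))
logit(0.41) = ln(0.41/0.59) = -0.3640
b = theta − logit/(1.7·a) = 0.1 − (-0.3640)/2.4820 = 0.2466

0.25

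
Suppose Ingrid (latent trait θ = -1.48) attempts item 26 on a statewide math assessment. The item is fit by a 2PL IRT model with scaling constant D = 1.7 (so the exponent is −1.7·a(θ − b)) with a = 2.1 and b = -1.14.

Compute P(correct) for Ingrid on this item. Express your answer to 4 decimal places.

P(θ) = 1 / (1 + exp(−D·a(θ − b)))
Exponent: 1.7 × 2.1 × (-1.48 − (-1.14)) = -1.2138
1/(1 + e^{1.2138}) = 0.2290
P = 0.2290

0.2290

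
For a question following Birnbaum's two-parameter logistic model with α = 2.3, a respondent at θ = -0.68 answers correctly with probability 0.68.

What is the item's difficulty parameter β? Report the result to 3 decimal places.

P(θ) = 1 / (1 + exp(−α(θ − β)))
logit(0.68) = ln(0.68/0.32) = 0.7538
β = θ − logit/(α) = -0.68 − 0.7538/2.3000 = -1.0077

-1.008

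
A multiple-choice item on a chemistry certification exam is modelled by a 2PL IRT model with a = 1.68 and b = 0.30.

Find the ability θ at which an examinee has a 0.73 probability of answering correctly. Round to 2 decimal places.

0.89

P(θ) = 1 / (1 + exp(−a(θ − b)))
logit = ln(0.7300/0.2700) = 0.9946
θ = b + logit/(a) = 0.30 + 0.9946/1.6800 = 0.8920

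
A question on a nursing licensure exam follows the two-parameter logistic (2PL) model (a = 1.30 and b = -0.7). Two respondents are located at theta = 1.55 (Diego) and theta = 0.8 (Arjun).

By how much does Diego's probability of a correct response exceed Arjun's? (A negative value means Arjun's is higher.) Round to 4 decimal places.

0.0736

P(theta) = 1 / (1 + exp(−a(theta − b)))
P(Diego) = 0.9491  [exponent 2.9250]
P(Arjun) = 0.8754  [exponent 1.9500]
Difference = 0.9491 − 0.8754 = 0.0736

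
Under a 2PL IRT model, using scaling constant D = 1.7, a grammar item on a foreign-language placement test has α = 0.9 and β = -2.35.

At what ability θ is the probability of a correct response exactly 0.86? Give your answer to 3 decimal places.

-1.164

P(θ) = 1 / (1 + exp(−D·α(θ − β)))
logit = ln(0.8600/0.1400) = 1.8153
θ = β + logit/(1.7·α) = -2.35 + 1.8153/1.5300 = -1.1635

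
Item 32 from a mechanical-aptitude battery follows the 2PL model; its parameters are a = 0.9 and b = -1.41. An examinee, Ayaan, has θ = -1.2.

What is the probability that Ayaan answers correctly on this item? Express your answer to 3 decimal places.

0.547

P(θ) = 1 / (1 + exp(−a(θ − b)))
Exponent: 0.9 × (-1.2 − (-1.41)) = 0.1890
1/(1 + e^{-0.1890}) = 0.5471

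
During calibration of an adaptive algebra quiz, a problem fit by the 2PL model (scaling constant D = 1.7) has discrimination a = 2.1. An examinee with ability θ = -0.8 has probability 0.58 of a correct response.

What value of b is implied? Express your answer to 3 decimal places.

P(θ) = 1 / (1 + exp(−D·a(θ − b)))
logit(0.58) = ln(0.58/0.42) = 0.3228
b = θ − logit/(1.7·a) = -0.8 − 0.3228/3.5700 = -0.8904

-0.890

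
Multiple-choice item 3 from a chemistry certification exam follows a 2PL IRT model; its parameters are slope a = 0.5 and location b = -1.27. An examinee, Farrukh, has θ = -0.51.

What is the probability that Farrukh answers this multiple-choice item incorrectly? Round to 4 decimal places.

0.4061

P(θ) = 1 / (1 + exp(−a(θ − b)))
Exponent: 0.5 × (-0.51 − (-1.27)) = 0.3800
1/(1 + e^{-0.3800}) = 0.5939
P(incorrect) = 1 − 0.5939 = 0.4061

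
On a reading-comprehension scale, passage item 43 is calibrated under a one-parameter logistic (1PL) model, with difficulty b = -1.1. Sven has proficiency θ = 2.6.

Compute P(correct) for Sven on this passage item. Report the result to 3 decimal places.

0.976

P(θ) = 1 / (1 + exp(−(θ − b)))
Exponent: (2.6 − (-1.1)) = 3.7000
1/(1 + e^{-3.7000}) = 0.9759
P = 0.9759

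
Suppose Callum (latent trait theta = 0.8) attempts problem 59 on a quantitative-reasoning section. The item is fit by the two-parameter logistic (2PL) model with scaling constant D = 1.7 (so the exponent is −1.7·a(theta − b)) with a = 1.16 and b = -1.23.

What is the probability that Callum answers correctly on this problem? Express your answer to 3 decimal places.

P(theta) = 1 / (1 + exp(−D·a(theta − b)))
Exponent: 1.7 × 1.16 × (0.8 − (-1.23)) = 4.0032
1/(1 + e^{-4.0032}) = 0.9821
P = 0.9821

0.982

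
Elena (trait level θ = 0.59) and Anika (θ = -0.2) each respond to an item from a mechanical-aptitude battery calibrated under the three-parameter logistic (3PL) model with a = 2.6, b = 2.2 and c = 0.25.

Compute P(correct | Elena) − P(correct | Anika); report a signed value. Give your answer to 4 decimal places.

0.0098

P(θ) = c + (1 − c) · 1 / (1 + exp(−a(θ − b)))
P(Elena) = 0.2612  [exponent -4.1860]
P(Anika) = 0.2515  [exponent -6.2400]
Difference = 0.2612 − 0.2515 = 0.0098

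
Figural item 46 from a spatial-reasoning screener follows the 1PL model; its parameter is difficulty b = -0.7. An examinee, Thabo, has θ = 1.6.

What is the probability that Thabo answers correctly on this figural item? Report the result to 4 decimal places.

P(θ) = 1 / (1 + exp(−(θ − b)))
Exponent: (1.6 − (-0.7)) = 2.3000
1/(1 + e^{-2.3000}) = 0.9089
P = 0.9089

0.9089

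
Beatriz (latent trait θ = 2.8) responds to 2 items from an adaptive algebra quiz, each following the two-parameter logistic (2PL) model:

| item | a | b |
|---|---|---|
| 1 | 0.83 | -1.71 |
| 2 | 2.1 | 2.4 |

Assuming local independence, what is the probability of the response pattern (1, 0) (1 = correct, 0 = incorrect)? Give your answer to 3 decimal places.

0.295

P(θ) = 1 / (1 + exp(−a(θ − b)))
P_1 = 1/(1+e^{-3.7433}) = 0.9769
P_2 = 1/(1+e^{-0.8400}) = 0.6985
L = P_1 × (1−P_2) = 0.9769 × 0.3015 = 0.29456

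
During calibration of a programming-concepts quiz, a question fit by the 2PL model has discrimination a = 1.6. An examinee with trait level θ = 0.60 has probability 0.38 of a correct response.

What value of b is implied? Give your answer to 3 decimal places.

0.906

P(θ) = 1 / (1 + exp(−a(θ − b)))
logit(0.38) = ln(0.38/0.62) = -0.4895
b = θ − logit/(a) = 0.60 − (-0.4895)/1.6000 = 0.9060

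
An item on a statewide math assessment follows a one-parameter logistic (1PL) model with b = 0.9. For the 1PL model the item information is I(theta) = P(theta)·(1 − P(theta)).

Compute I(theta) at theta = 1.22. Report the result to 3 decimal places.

0.244

P = 1/(1+e^{-0.3200}) = 0.5793
P(1−P) = 0.5793 × 0.4207 = 0.2437
I = P(1−P) = 0.24371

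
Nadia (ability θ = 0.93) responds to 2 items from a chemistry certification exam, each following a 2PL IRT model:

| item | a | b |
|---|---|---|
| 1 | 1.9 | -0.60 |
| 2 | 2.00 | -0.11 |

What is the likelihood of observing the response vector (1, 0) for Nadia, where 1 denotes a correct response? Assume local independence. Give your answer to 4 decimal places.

P(θ) = 1 / (1 + exp(−a(θ − b)))
P_1 = 1/(1+e^{-2.9070}) = 0.9482
P_2 = 1/(1+e^{-2.0800}) = 0.8889
L = P_1 × (1−P_2) = 0.9482 × 0.1111 = 0.10530

0.1053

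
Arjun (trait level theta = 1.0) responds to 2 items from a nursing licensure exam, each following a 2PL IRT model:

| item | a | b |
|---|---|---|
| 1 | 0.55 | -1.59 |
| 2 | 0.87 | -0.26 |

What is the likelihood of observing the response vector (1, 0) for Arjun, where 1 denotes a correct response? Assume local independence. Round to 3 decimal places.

0.202

P(theta) = 1 / (1 + exp(−a(theta − b)))
P_1 = 1/(1+e^{-1.4245}) = 0.8060
P_2 = 1/(1+e^{-1.0962}) = 0.7495
L = P_1 × (1−P_2) = 0.8060 × 0.2505 = 0.20188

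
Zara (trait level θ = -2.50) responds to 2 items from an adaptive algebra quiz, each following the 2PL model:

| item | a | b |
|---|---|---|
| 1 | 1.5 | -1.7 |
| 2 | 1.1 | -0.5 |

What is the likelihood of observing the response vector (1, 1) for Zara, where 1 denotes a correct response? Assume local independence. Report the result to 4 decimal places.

0.0231

P(θ) = 1 / (1 + exp(−a(θ − b)))
P_1 = 1/(1+e^{1.2000}) = 0.2315
P_2 = 1/(1+e^{2.2000}) = 0.0998
L = P_1 × P_2 = 0.2315 × 0.0998 = 0.02309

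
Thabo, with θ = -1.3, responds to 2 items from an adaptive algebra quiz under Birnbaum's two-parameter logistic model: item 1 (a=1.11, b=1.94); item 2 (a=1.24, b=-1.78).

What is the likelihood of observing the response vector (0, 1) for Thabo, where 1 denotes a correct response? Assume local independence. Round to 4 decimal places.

0.6274

P(θ) = 1 / (1 + exp(−a(θ − b)))
P_1 = 1/(1+e^{3.5964}) = 0.0267
P_2 = 1/(1+e^{-0.5952}) = 0.6446
L = (1−P_1) × P_2 = 0.9733 × 0.6446 = 0.62735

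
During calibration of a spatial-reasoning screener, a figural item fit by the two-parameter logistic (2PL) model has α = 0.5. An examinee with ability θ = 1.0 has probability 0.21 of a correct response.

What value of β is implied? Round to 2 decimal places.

P(θ) = 1 / (1 + exp(−α(θ − β)))
logit(0.21) = ln(0.21/0.79) = -1.3249
β = θ − logit/(α) = 1.0 − (-1.3249)/0.5000 = 3.6499

3.65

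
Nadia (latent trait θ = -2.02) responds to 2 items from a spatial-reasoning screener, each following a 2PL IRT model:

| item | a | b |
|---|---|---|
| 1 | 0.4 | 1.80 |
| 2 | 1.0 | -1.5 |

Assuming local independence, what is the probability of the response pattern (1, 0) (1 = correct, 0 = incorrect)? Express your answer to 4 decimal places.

P(θ) = 1 / (1 + exp(−a(θ − b)))
P_1 = 1/(1+e^{1.5280}) = 0.1783
P_2 = 1/(1+e^{0.5200}) = 0.3729
L = P_1 × (1−P_2) = 0.1783 × 0.6271 = 0.11181

0.1118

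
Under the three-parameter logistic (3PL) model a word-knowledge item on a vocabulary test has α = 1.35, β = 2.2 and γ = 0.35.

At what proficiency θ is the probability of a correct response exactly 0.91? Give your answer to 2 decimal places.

P(θ) = γ + (1 − γ) · 1 / (1 + exp(−α(θ − β)))
Remove guessing floor: (0.91 − 0.35)/(1 − 0.35) = 0.8615
logit = ln(0.8615/0.1385) = 1.8281
θ = β + logit/(α) = 2.2 + 1.8281/1.3500 = 3.5542

3.55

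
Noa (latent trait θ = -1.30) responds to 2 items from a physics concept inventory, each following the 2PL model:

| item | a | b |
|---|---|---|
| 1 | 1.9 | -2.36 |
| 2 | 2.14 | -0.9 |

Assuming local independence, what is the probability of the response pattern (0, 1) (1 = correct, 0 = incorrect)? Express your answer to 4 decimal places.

0.0351

P(θ) = 1 / (1 + exp(−a(θ − b)))
P_1 = 1/(1+e^{-2.0140}) = 0.8823
P_2 = 1/(1+e^{0.8560}) = 0.2982
L = (1−P_1) × P_2 = 0.1177 × 0.2982 = 0.03511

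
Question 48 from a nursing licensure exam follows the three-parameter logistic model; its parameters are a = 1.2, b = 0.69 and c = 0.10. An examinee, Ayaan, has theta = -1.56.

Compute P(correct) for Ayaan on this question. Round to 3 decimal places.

P(theta) = c + (1 − c) · 1 / (1 + exp(−a(theta − b)))
Exponent: 1.2 × (-1.56 − 0.69) = -2.7000
1/(1 + e^{2.7000}) = 0.0630
P = 0.10 + 0.90 × 0.0630 = 0.1567

0.157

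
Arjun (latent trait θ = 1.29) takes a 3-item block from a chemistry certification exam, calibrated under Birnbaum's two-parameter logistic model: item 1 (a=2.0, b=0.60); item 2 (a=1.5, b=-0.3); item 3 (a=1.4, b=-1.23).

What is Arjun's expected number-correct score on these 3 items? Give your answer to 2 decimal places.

2.69

P(θ) = 1 / (1 + exp(−a(θ − b)))
P_1 = 1/(1+e^{-1.3800}) = 0.7990
P_2 = 1/(1+e^{-2.3850}) = 0.9157
P_3 = 1/(1+e^{-3.5280}) = 0.9715
E[score] = 0.7990 + 0.9157 + 0.9715 = 2.6861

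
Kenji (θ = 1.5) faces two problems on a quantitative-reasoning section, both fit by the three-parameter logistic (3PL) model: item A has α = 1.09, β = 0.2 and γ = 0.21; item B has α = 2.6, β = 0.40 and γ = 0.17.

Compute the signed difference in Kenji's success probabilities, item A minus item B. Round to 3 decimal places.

-0.109

P(θ) = γ + (1 − γ) · 1 / (1 + exp(−α(θ − β)))
P_A = 0.8458
P_B = 0.9550
P_A − P_B = -0.1092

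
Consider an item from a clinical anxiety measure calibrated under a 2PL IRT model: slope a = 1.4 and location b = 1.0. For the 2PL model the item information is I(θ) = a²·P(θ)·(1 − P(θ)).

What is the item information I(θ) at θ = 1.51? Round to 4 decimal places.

P = 1/(1+e^{-0.7140}) = 0.6713
P(1−P) = 0.6713 × 0.3287 = 0.2207
I = a² × P(1−P) = 1.4² × 0.2207 = 0.43250

0.4325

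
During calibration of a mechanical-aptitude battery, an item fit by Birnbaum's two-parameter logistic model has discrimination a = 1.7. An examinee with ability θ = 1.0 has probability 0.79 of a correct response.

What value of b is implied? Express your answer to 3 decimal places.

P(θ) = 1 / (1 + exp(−a(θ − b)))
logit(0.79) = ln(0.79/0.21) = 1.3249
b = θ − logit/(a) = 1.0 − 1.3249/1.7000 = 0.2206

0.221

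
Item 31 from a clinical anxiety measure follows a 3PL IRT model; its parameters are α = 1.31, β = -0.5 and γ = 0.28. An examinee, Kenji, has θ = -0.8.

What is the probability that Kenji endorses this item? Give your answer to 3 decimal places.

0.570

P(θ) = γ + (1 − γ) · 1 / (1 + exp(−α(θ − β)))
Exponent: 1.31 × (-0.8 − (-0.5)) = -0.3930
1/(1 + e^{0.3930}) = 0.4030
P = 0.28 + 0.72 × 0.4030 = 0.5702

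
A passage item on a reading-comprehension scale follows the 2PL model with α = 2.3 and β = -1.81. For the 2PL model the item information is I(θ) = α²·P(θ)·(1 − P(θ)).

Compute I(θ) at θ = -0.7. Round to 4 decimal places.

P = 1/(1+e^{-2.5530}) = 0.9278
P(1−P) = 0.9278 × 0.0722 = 0.0670
I = α² × P(1−P) = 2.3² × 0.0670 = 0.35448

0.3545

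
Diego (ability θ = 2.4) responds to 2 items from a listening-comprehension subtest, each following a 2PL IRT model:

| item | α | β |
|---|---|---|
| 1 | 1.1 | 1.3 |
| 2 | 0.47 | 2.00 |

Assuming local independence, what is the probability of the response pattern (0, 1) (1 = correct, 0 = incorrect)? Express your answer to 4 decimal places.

0.1256

P(θ) = 1 / (1 + exp(−α(θ − β)))
P_1 = 1/(1+e^{-1.2100}) = 0.7703
P_2 = 1/(1+e^{-0.1880}) = 0.5469
L = (1−P_1) × P_2 = 0.2297 × 0.5469 = 0.12561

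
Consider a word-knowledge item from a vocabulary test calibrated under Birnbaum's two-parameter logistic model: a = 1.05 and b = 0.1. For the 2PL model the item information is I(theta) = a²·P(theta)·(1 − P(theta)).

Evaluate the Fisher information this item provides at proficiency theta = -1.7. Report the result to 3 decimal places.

P = 1/(1+e^{1.8900}) = 0.1312
P(1−P) = 0.1312 × 0.8688 = 0.1140
I = a² × P(1−P) = 1.05² × 0.1140 = 0.12571

0.126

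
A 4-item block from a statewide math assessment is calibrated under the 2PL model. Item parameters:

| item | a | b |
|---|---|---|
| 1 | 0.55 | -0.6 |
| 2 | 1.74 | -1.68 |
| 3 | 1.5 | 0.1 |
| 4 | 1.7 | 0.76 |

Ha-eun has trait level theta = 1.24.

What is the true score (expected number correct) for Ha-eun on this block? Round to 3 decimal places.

3.267

P(theta) = 1 / (1 + exp(−a(theta − b)))
P_1 = 1/(1+e^{-1.0120}) = 0.7334
P_2 = 1/(1+e^{-5.0808}) = 0.9938
P_3 = 1/(1+e^{-1.7100}) = 0.8468
P_4 = 1/(1+e^{-0.8160}) = 0.6934
E[score] = 0.7334 + 0.9938 + 0.8468 + 0.6934 = 3.2675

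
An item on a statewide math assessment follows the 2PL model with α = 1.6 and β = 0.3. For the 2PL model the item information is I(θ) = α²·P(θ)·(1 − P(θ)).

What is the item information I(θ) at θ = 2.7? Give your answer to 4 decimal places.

P = 1/(1+e^{-3.8400}) = 0.9790
P(1−P) = 0.9790 × 0.0210 = 0.0206
I = α² × P(1−P) = 1.6² × 0.0206 = 0.05273

0.0527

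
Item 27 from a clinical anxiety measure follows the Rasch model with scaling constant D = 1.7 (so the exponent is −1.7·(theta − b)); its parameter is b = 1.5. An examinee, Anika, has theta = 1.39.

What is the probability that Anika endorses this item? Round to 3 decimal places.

0.453

P(theta) = 1 / (1 + exp(−D·(theta − b)))
Exponent: 1.7 × (1.39 − 1.5) = -0.1870
1/(1 + e^{0.1870}) = 0.4534
P = 0.4534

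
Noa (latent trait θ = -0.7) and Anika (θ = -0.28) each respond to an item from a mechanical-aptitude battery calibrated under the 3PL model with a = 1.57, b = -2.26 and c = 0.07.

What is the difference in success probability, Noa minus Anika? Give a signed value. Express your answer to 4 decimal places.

-0.0342

P(θ) = c + (1 − c) · 1 / (1 + exp(−a(θ − b)))
P(Noa) = 0.9261  [exponent 2.4492]
P(Anika) = 0.9602  [exponent 3.1086]
Difference = 0.9261 − 0.9602 = -0.0342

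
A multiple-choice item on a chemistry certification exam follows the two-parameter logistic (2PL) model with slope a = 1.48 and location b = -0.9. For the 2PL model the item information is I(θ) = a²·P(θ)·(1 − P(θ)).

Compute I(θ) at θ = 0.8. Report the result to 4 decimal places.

0.1515

P = 1/(1+e^{-2.5160}) = 0.9253
P(1−P) = 0.9253 × 0.0747 = 0.0692
I = a² × P(1−P) = 1.48² × 0.0692 = 0.15148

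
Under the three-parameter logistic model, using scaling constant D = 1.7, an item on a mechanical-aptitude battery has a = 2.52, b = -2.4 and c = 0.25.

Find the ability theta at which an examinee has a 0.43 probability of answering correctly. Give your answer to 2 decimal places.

P(theta) = c + (1 − c) · 1 / (1 + exp(−D·a(theta − b)))
Remove guessing floor: (0.43 − 0.25)/(1 − 0.25) = 0.2400
logit = ln(0.2400/0.7600) = -1.1527
theta = b + logit/(1.7·a) = -2.4 + (-1.1527)/4.2840 = -2.6691

-2.67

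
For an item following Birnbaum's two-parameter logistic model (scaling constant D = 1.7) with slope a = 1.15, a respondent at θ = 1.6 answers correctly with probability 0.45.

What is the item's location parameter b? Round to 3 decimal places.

P(θ) = 1 / (1 + exp(−D·a(θ − b)))
logit(0.45) = ln(0.45/0.55) = -0.2007
b = θ − logit/(1.7·a) = 1.6 − (-0.2007)/1.9550 = 1.7026

1.703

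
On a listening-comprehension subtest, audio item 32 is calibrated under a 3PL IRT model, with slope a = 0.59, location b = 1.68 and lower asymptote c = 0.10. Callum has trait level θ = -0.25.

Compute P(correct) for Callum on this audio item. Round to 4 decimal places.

0.3183

P(θ) = c + (1 − c) · 1 / (1 + exp(−a(θ − b)))
Exponent: 0.59 × (-0.25 − 1.68) = -1.1387
1/(1 + e^{1.1387}) = 0.2426
P = 0.10 + 0.90 × 0.2426 = 0.3183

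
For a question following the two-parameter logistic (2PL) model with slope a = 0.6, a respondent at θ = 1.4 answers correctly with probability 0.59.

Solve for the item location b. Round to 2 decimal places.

0.79

P(θ) = 1 / (1 + exp(−a(θ − b)))
logit(0.59) = ln(0.59/0.41) = 0.3640
b = θ − logit/(a) = 1.4 − 0.3640/0.6000 = 0.7934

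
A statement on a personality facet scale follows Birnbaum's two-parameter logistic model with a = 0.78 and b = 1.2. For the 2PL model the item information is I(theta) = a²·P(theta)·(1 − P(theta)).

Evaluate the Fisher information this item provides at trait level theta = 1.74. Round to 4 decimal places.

0.1455

P = 1/(1+e^{-0.4212}) = 0.6038
P(1−P) = 0.6038 × 0.3962 = 0.2392
I = a² × P(1−P) = 0.78² × 0.2392 = 0.14555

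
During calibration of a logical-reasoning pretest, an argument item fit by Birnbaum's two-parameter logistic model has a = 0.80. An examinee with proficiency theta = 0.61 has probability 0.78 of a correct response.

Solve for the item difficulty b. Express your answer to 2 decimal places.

P(theta) = 1 / (1 + exp(−a(theta − b)))
logit(0.78) = ln(0.78/0.22) = 1.2657
b = theta − logit/(a) = 0.61 − 1.2657/0.8000 = -0.9721

-0.97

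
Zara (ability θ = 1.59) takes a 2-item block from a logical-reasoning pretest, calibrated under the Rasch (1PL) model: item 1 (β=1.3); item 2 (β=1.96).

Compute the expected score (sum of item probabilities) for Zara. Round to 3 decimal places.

P(θ) = 1 / (1 + exp(−(θ − β)))
P_1 = 1/(1+e^{-0.2900}) = 0.5720
P_2 = 1/(1+e^{0.3700}) = 0.4085
E[score] = 0.5720 + 0.4085 = 0.9805

0.981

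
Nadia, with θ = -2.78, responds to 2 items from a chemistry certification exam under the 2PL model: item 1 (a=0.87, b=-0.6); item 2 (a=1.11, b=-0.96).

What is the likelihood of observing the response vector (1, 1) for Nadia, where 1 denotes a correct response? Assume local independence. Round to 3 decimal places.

P(θ) = 1 / (1 + exp(−a(θ − b)))
P_1 = 1/(1+e^{1.8966}) = 0.1305
P_2 = 1/(1+e^{2.0202}) = 0.1171
L = P_1 × P_2 = 0.1305 × 0.1171 = 0.01528

0.015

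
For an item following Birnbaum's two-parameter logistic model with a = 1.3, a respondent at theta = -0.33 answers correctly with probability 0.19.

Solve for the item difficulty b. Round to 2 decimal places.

P(theta) = 1 / (1 + exp(−a(theta − b)))
logit(0.19) = ln(0.19/0.81) = -1.4500
b = theta − logit/(a) = -0.33 − (-1.4500)/1.3000 = 0.7854

0.79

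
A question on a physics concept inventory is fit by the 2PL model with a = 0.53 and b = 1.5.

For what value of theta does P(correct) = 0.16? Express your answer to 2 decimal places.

-1.63

P(theta) = 1 / (1 + exp(−a(theta − b)))
logit = ln(0.1600/0.8400) = -1.6582
theta = b + logit/(a) = 1.5 + (-1.6582)/0.5300 = -1.6287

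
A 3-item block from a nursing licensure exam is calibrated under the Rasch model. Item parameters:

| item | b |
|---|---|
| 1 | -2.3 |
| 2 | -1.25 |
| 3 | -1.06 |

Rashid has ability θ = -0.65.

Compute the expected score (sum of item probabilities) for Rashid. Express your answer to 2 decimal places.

P(θ) = 1 / (1 + exp(−(θ − b)))
P_1 = 1/(1+e^{-1.6500}) = 0.8389
P_2 = 1/(1+e^{-0.6000}) = 0.6457
P_3 = 1/(1+e^{-0.4100}) = 0.6011
E[score] = 0.8389 + 0.6457 + 0.6011 = 2.0856

2.09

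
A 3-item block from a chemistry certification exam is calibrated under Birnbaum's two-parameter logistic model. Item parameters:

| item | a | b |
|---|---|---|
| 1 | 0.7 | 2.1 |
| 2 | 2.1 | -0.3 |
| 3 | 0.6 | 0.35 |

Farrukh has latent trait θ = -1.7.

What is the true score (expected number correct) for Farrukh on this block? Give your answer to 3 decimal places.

0.342

P(θ) = 1 / (1 + exp(−a(θ − b)))
P_1 = 1/(1+e^{2.6600}) = 0.0654
P_2 = 1/(1+e^{2.9400}) = 0.0502
P_3 = 1/(1+e^{1.2300}) = 0.2262
E[score] = 0.0654 + 0.0502 + 0.2262 = 0.3418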